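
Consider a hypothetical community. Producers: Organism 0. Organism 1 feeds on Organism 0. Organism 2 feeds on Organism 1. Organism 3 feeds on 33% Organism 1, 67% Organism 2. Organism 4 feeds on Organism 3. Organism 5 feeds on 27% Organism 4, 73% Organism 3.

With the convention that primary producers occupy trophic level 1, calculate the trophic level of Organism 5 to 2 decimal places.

4.94

Organism 1: 1 + 1 = 2
Organism 2: 1 + 2 = 3
Organism 3: 1 + (0.33×2 + 0.67×3) = 3.67
Organism 4: 1 + 3.67 = 4.67
Organism 5: 1 + (0.27×4.67 + 0.73×3.67) = 4.94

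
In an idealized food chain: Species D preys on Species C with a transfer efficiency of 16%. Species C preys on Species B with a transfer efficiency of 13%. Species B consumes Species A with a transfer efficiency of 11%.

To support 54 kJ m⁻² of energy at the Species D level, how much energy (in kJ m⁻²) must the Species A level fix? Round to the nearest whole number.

23601 kJ m⁻²

Cumulative transfer efficiency: 0.11 × 0.13 × 0.16 = 0.002288
Species A energy = 54 / 0.002288 = 23601 kJ m⁻²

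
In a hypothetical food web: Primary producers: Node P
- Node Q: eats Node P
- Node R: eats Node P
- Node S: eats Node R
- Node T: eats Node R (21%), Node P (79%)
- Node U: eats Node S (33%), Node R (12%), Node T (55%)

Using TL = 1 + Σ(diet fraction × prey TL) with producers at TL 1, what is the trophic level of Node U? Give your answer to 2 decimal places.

Node Q: 1 + 1 = 2
Node R: 1 + 1 = 2
Node S: 1 + 2 = 3
Node T: 1 + (0.21×2 + 0.79×1) = 2.21
Node U: 1 + (0.33×3 + 0.12×2 + 0.55×2.21) = 3.4455

3.45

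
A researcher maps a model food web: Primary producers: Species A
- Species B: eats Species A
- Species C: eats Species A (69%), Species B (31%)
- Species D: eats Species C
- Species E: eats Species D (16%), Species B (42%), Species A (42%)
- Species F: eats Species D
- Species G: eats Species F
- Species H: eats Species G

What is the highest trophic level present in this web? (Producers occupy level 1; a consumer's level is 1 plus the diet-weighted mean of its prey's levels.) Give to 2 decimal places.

6.31

Species B: 1 + 1 = 2
Species C: 1 + (0.69×1 + 0.31×2) = 2.31
Species D: 1 + 2.31 = 3.31
Species E: 1 + (0.16×3.31 + 0.42×2 + 0.42×1) = 2.7896
Species F: 1 + 3.31 = 4.31
Species G: 1 + 4.31 = 5.31
Species H: 1 + 5.31 = 6.31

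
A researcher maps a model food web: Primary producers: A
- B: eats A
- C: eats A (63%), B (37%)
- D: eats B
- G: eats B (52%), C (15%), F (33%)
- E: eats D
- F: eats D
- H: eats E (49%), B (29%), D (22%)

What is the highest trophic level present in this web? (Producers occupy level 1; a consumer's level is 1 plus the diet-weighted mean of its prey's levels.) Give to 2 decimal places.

4.20

B: 1 + 1 = 2
C: 1 + (0.63×1 + 0.37×2) = 2.37
D: 1 + 2 = 3
E: 1 + 3 = 4
F: 1 + 3 = 4
G: 1 + (0.52×2 + 0.15×2.37 + 0.33×4) = 3.7155
H: 1 + (0.49×4 + 0.29×2 + 0.22×3) = 4.2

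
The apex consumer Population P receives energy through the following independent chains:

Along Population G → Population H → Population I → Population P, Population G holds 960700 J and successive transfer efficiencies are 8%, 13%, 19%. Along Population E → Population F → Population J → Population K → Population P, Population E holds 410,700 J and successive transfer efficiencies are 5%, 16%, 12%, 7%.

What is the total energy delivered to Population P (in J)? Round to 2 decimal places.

Via Population G: 960700 × 0.08 × 0.13 × 0.19 = 1898.3432 J
Via Population E: 410700 × 0.05 × 0.16 × 0.12 × 0.07 = 27.59904 J
Total at Population P: 1898.3432 + 27.59904 = 1925.94224 J

1925.94 J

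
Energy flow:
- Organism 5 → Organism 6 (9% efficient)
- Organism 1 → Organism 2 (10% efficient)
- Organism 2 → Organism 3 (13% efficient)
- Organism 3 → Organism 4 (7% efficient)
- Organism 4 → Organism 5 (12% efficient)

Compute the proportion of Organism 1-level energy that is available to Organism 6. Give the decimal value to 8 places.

Product of link efficiencies: 0.1 × 0.13 × 0.07 × 0.12 × 0.09 = 0.000009828

0.00000983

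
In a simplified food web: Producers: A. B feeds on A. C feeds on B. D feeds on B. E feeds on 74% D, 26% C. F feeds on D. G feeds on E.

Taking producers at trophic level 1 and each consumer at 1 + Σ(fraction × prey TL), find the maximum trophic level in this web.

5

B: 1 + 1 = 2
C: 1 + 2 = 3
D: 1 + 2 = 3
E: 1 + (0.74×3 + 0.26×3) = 4
F: 1 + 3 = 4
G: 1 + 4 = 5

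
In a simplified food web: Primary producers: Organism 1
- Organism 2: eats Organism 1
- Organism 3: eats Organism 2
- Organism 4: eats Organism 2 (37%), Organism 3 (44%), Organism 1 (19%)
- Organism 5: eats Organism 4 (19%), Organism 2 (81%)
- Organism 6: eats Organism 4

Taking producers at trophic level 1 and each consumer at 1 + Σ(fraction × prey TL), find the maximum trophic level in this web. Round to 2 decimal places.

Organism 2: 1 + 1 = 2
Organism 3: 1 + 2 = 3
Organism 4: 1 + (0.37×2 + 0.44×3 + 0.19×1) = 3.25
Organism 5: 1 + (0.19×3.25 + 0.81×2) = 3.2375
Organism 6: 1 + 3.25 = 4.25

4.25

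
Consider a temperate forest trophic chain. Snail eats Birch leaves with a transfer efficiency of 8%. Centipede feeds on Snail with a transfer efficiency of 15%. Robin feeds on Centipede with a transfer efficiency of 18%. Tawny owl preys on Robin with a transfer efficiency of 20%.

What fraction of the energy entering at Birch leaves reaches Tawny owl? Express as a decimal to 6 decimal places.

0.000432

Product of link efficiencies: 0.08 × 0.15 × 0.18 × 0.2 = 0.000432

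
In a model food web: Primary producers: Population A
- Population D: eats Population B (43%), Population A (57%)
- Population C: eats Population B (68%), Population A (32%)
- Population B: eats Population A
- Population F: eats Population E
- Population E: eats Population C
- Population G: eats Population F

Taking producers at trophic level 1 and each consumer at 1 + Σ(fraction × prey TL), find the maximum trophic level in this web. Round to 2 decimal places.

5.68

Population B: 1 + 1 = 2
Population C: 1 + (0.68×2 + 0.32×1) = 2.68
Population D: 1 + (0.43×2 + 0.57×1) = 2.43
Population E: 1 + 2.68 = 3.68
Population F: 1 + 3.68 = 4.68
Population G: 1 + 4.68 = 5.68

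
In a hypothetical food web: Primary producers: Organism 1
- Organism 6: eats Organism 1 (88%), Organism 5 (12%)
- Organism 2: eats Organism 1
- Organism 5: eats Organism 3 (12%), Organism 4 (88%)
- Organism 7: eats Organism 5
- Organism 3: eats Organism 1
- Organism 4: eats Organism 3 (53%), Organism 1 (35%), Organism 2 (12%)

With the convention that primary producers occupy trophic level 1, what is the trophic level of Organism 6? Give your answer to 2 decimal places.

Organism 2: 1 + 1 = 2
Organism 3: 1 + 1 = 2
Organism 4: 1 + (0.53×2 + 0.35×1 + 0.12×2) = 2.65
Organism 5: 1 + (0.12×2 + 0.88×2.65) = 3.572
Organism 6: 1 + (0.88×1 + 0.12×3.572) = 2.30864
Organism 7: 1 + 3.572 = 4.572

2.31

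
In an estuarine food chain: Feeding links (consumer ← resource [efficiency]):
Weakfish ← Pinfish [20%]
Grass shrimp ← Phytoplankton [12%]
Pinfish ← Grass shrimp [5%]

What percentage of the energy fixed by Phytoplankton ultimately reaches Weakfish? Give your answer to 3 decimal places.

Product of link efficiencies: 0.12 × 0.05 × 0.2 = 0.0012
As a percentage: 0.0012 × 100 = 0.120%

0.120%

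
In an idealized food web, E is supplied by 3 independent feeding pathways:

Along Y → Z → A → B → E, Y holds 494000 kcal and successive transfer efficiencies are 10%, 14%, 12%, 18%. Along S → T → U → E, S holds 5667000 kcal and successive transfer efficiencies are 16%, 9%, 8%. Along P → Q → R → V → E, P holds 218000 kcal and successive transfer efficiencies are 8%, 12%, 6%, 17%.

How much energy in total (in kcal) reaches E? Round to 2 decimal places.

6699.12 kcal

Via Y: 494000 × 0.1 × 0.14 × 0.12 × 0.18 = 149.3856 kcal
Via S: 5667000 × 0.16 × 0.09 × 0.08 = 6528.384 kcal
Via P: 218000 × 0.08 × 0.12 × 0.06 × 0.17 = 21.34656 kcal
Total at E: 149.3856 + 6528.384 + 21.34656 = 6699.11616 kcal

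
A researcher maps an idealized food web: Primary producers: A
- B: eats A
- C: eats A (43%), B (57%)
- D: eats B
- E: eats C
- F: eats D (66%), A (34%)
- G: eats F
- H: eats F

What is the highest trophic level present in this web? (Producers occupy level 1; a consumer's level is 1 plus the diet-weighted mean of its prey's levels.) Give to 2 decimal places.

4.32

B: 1 + 1 = 2
C: 1 + (0.43×1 + 0.57×2) = 2.57
D: 1 + 2 = 3
E: 1 + 2.57 = 3.57
F: 1 + (0.66×3 + 0.34×1) = 3.32
G: 1 + 3.32 = 4.32
H: 1 + 3.32 = 4.32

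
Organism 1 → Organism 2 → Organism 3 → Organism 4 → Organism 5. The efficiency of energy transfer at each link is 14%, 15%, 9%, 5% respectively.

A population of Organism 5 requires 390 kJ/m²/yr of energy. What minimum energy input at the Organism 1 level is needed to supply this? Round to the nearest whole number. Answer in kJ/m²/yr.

Cumulative transfer efficiency: 0.14 × 0.15 × 0.09 × 0.05 = 0.0000945
Organism 1 energy = 390 / 0.0000945 = 4126984 kJ/m²/yr

4126984 kJ/m²/yr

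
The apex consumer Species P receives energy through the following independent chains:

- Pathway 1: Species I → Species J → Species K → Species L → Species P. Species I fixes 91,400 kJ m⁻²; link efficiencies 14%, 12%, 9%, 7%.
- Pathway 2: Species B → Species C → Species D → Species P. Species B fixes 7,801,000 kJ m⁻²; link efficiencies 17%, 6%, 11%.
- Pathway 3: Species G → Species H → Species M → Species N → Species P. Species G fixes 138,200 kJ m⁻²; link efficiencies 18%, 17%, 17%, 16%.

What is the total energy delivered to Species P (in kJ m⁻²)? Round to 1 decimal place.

8877.4 kJ m⁻²

Pathway 1: 91400 × 0.14 × 0.12 × 0.09 × 0.07 = 9.673776 kJ m⁻²
Pathway 2: 7801000 × 0.17 × 0.06 × 0.11 = 8752.722 kJ m⁻²
Pathway 3: 138200 × 0.18 × 0.17 × 0.17 × 0.16 = 115.026624 kJ m⁻²
Total at Species P: 9.673776 + 8752.722 + 115.026624 = 8877.4224 kJ m⁻²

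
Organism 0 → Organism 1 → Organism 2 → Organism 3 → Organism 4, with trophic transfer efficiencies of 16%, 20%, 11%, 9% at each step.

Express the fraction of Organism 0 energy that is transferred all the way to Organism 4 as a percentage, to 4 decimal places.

Product of link efficiencies: 0.16 × 0.2 × 0.11 × 0.09 = 0.0003168
As a percentage: 0.0003168 × 100 = 0.0317%

0.0317%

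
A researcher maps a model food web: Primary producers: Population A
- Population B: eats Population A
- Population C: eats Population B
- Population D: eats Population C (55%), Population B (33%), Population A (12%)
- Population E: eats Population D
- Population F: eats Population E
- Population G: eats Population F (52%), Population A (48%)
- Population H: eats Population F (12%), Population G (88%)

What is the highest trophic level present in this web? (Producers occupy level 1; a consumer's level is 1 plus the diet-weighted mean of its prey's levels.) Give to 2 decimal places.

5.44

Population B: 1 + 1 = 2
Population C: 1 + 2 = 3
Population D: 1 + (0.55×3 + 0.33×2 + 0.12×1) = 3.43
Population E: 1 + 3.43 = 4.43
Population F: 1 + 4.43 = 5.43
Population G: 1 + (0.52×5.43 + 0.48×1) = 4.3036
Population H: 1 + (0.12×5.43 + 0.88×4.3036) = 5.438768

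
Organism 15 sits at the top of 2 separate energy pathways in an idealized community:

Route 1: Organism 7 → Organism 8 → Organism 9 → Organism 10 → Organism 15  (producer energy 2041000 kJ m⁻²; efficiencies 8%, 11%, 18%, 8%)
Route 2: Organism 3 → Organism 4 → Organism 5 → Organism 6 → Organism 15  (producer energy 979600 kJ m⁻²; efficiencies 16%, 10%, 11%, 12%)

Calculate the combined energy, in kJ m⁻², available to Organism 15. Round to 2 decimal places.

Route 1: 2041000 × 0.08 × 0.11 × 0.18 × 0.08 = 258.63552 kJ m⁻²
Route 2: 979600 × 0.16 × 0.1 × 0.11 × 0.12 = 206.89152 kJ m⁻²
Total at Organism 15: 258.63552 + 206.89152 = 465.52704 kJ m⁻²

465.53 kJ m⁻²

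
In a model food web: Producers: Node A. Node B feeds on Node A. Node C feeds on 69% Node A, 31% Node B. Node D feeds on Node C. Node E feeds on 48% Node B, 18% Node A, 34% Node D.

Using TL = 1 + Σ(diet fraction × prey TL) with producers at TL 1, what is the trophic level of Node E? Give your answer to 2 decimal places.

3.27

Node B: 1 + 1 = 2
Node C: 1 + (0.69×1 + 0.31×2) = 2.31
Node D: 1 + 2.31 = 3.31
Node E: 1 + (0.48×2 + 0.18×1 + 0.34×3.31) = 3.2654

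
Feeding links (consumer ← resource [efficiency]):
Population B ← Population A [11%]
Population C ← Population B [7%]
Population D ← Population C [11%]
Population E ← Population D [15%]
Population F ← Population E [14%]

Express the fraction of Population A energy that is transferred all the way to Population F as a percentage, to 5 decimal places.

Product of link efficiencies: 0.11 × 0.07 × 0.11 × 0.15 × 0.14 = 0.000017787
As a percentage: 0.000017787 × 100 = 0.00178%

0.00178%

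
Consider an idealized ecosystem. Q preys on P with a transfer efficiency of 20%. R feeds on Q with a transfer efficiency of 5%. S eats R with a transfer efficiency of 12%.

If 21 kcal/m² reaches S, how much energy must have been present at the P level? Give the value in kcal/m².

17500 kcal/m²

Cumulative transfer efficiency: 0.2 × 0.05 × 0.12 = 0.0012
P energy = 21 / 0.0012 = 17500 kcal/m²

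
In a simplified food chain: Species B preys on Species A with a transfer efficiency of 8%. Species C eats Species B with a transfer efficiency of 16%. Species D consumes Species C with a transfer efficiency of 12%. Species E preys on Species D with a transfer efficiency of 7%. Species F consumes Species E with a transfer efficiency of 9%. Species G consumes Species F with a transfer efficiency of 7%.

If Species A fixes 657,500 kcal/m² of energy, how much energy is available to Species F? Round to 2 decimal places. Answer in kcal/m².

6.36 kcal/m²

Species B: 657500 × 0.08 = 52600 kcal/m²
Species C: 52600 × 0.16 = 8416 kcal/m²
Species D: 8416 × 0.12 = 1009.92 kcal/m²
Species E: 1009.92 × 0.07 = 70.6944 kcal/m²
Species F: 70.6944 × 0.09 = 6.362496 kcal/m²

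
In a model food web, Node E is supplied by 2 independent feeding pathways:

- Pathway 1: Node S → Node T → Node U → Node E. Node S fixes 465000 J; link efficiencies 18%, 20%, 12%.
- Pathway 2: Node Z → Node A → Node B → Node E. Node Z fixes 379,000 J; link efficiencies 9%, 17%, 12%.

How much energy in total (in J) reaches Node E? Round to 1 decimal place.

Pathway 1: 465000 × 0.18 × 0.2 × 0.12 = 2008.8 J
Pathway 2: 379000 × 0.09 × 0.17 × 0.12 = 695.844 J
Total at Node E: 2008.8 + 695.844 = 2704.644 J

2704.6 J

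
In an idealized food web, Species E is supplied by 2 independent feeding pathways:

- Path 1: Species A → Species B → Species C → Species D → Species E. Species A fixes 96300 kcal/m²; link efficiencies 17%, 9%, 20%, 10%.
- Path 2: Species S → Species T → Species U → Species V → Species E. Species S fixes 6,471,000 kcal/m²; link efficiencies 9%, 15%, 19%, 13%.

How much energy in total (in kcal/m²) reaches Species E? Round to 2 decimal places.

2187.22 kcal/m²

Path 1: 96300 × 0.17 × 0.09 × 0.2 × 0.1 = 29.4678 kcal/m²
Path 2: 6471000 × 0.09 × 0.15 × 0.19 × 0.13 = 2157.75495 kcal/m²
Total at Species E: 29.4678 + 2157.75495 = 2187.22275 kcal/m²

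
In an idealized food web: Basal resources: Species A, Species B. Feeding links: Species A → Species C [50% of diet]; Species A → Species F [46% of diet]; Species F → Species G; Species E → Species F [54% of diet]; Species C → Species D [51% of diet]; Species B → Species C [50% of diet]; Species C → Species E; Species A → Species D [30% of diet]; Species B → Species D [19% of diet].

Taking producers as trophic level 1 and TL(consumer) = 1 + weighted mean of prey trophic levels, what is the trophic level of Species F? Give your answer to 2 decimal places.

3.08

Species C: 1 + (0.5×1 + 0.5×1) = 2
Species D: 1 + (0.3×1 + 0.19×1 + 0.51×2) = 2.51
Species E: 1 + 2 = 3
Species F: 1 + (0.54×3 + 0.46×1) = 3.08
Species G: 1 + 3.08 = 4.08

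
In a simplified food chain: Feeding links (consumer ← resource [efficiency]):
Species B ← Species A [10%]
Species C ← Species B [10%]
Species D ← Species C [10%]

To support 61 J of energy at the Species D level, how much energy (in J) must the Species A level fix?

Cumulative transfer efficiency: 0.1 × 0.1 × 0.1 = 0.001
Species A energy = 61 / 0.001 = 61000 J

61000 J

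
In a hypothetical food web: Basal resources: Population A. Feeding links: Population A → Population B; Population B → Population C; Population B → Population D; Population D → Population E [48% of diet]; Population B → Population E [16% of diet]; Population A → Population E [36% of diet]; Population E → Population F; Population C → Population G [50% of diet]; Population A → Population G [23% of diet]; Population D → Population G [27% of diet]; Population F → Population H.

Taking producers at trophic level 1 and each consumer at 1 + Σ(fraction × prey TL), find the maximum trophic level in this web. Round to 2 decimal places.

Population B: 1 + 1 = 2
Population C: 1 + 2 = 3
Population D: 1 + 2 = 3
Population E: 1 + (0.48×3 + 0.16×2 + 0.36×1) = 3.12
Population F: 1 + 3.12 = 4.12
Population G: 1 + (0.5×3 + 0.23×1 + 0.27×3) = 3.54
Population H: 1 + 4.12 = 5.12

5.12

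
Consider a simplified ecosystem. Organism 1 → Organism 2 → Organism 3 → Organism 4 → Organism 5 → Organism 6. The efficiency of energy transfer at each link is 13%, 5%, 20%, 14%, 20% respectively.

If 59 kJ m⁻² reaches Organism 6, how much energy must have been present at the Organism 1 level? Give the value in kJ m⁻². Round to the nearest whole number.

1620879 kJ m⁻²

Cumulative transfer efficiency: 0.13 × 0.05 × 0.2 × 0.14 × 0.2 = 0.0000364
Organism 1 energy = 59 / 0.0000364 = 1620879 kJ m⁻²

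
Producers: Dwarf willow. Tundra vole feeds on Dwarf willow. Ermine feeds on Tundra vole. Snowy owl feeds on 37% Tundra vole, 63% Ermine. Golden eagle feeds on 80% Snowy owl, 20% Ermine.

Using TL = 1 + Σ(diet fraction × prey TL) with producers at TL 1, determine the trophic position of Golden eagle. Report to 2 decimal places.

4.50

Tundra vole: 1 + 1 = 2
Ermine: 1 + 2 = 3
Snowy owl: 1 + (0.37×2 + 0.63×3) = 3.63
Golden eagle: 1 + (0.8×3.63 + 0.2×3) = 4.504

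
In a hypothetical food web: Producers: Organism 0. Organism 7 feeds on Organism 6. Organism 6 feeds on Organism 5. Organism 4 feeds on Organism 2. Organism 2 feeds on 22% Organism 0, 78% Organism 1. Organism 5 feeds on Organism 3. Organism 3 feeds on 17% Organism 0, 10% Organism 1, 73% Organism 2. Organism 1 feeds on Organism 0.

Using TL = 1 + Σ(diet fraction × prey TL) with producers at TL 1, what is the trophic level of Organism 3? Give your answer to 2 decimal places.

Organism 1: 1 + 1 = 2
Organism 2: 1 + (0.22×1 + 0.78×2) = 2.78
Organism 3: 1 + (0.17×1 + 0.1×2 + 0.73×2.78) = 3.3994
Organism 4: 1 + 2.78 = 3.78
Organism 5: 1 + 3.3994 = 4.3994
Organism 6: 1 + 4.3994 = 5.3994
Organism 7: 1 + 5.3994 = 6.3994

3.40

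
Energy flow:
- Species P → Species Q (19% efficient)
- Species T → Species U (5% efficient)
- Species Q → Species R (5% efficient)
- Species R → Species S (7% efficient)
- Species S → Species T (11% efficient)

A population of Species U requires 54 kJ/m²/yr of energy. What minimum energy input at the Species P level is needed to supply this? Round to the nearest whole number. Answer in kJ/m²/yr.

14764183 kJ/m²/yr

Cumulative transfer efficiency: 0.19 × 0.05 × 0.07 × 0.11 × 0.05 = 0.0000036575
Species P energy = 54 / 0.0000036575 = 14764183 kJ/m²/yr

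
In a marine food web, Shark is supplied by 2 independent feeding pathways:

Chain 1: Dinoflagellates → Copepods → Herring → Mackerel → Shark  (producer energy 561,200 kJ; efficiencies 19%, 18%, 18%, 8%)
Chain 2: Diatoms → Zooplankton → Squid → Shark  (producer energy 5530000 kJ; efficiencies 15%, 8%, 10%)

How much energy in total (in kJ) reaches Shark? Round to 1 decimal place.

Chain 1: 561200 × 0.19 × 0.18 × 0.18 × 0.08 = 276.379776 kJ
Chain 2: 5530000 × 0.15 × 0.08 × 0.1 = 6636 kJ
Total at Shark: 276.379776 + 6636 = 6912.379776 kJ

6912.4 kJ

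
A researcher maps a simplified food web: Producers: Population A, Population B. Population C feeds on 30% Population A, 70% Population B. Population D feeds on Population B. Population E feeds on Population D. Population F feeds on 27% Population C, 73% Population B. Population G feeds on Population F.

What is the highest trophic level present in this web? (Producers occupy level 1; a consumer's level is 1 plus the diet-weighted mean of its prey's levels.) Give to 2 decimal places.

3.27

Population C: 1 + (0.3×1 + 0.7×1) = 2
Population D: 1 + 1 = 2
Population E: 1 + 2 = 3
Population F: 1 + (0.27×2 + 0.73×1) = 2.27
Population G: 1 + 2.27 = 3.27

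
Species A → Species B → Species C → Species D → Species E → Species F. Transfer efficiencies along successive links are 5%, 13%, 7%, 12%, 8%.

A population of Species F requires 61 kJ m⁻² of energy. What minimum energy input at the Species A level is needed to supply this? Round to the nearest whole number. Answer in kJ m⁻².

Cumulative transfer efficiency: 0.05 × 0.13 × 0.07 × 0.12 × 0.08 = 0.000004368
Species A energy = 61 / 0.000004368 = 13965201 kJ m⁻²

13965201 kJ m⁻²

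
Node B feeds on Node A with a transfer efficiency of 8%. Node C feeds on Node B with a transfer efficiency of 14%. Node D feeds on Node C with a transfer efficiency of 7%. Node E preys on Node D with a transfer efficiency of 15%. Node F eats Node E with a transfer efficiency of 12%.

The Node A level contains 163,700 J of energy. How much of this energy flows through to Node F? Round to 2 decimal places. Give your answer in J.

2.31 J

Node B: 163700 × 0.08 = 13096 J
Node C: 13096 × 0.14 = 1833.44 J
Node D: 1833.44 × 0.07 = 128.3408 J
Node E: 128.3408 × 0.15 = 19.25112 J
Node F: 19.25112 × 0.12 = 2.3101344 J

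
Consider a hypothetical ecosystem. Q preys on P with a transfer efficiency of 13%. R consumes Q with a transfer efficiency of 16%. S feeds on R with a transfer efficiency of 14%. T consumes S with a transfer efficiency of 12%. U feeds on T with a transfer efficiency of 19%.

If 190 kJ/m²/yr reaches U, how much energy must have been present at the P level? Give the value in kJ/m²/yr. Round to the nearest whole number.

Cumulative transfer efficiency: 0.13 × 0.16 × 0.14 × 0.12 × 0.19 = 0.0000663936
P energy = 190 / 0.0000663936 = 2861722 kJ/m²/yr

2861722 kJ/m²/yr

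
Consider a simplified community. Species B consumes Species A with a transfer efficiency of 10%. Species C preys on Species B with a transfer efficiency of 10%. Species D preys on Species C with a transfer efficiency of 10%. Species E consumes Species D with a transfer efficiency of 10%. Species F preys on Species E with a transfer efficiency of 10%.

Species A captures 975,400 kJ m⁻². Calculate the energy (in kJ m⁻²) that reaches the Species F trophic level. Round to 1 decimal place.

9.8 kJ m⁻²

Species B: 975400 × 0.1 = 97540 kJ m⁻²
Species C: 97540 × 0.1 = 9754 kJ m⁻²
Species D: 9754 × 0.1 = 975.4 kJ m⁻²
Species E: 975.4 × 0.1 = 97.54 kJ m⁻²
Species F: 97.54 × 0.1 = 9.754 kJ m⁻²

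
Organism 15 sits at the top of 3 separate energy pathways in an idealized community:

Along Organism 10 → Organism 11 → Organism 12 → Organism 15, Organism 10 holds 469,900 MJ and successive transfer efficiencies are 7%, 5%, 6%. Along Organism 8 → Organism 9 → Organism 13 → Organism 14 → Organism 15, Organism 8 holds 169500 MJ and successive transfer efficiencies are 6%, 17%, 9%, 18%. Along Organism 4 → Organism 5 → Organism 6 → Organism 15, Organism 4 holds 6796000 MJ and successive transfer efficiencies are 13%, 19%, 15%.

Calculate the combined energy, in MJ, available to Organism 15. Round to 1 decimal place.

Via Organism 10: 469900 × 0.07 × 0.05 × 0.06 = 98.679 MJ
Via Organism 8: 169500 × 0.06 × 0.17 × 0.09 × 0.18 = 28.00818 MJ
Via Organism 4: 6796000 × 0.13 × 0.19 × 0.15 = 25179.18 MJ
Total at Organism 15: 98.679 + 28.00818 + 25179.18 = 25305.86718 MJ

25305.9 MJ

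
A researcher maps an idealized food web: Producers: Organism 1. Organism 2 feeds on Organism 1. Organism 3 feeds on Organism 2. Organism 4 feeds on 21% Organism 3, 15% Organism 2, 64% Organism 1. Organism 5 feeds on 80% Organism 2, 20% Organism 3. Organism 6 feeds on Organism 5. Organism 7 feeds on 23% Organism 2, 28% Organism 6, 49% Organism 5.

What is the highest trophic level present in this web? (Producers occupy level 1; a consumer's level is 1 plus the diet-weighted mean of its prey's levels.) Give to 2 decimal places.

Organism 2: 1 + 1 = 2
Organism 3: 1 + 2 = 3
Organism 4: 1 + (0.21×3 + 0.15×2 + 0.64×1) = 2.57
Organism 5: 1 + (0.8×2 + 0.2×3) = 3.2
Organism 6: 1 + 3.2 = 4.2
Organism 7: 1 + (0.23×2 + 0.28×4.2 + 0.49×3.2) = 4.204

4.20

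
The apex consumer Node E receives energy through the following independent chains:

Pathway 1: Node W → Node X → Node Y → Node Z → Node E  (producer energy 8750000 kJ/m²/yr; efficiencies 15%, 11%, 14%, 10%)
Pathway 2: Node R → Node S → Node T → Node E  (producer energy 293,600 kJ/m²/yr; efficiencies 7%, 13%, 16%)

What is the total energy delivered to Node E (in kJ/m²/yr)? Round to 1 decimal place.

Pathway 1: 8750000 × 0.15 × 0.11 × 0.14 × 0.1 = 2021.25 kJ/m²/yr
Pathway 2: 293600 × 0.07 × 0.13 × 0.16 = 427.4816 kJ/m²/yr
Total at Node E: 2021.25 + 427.4816 = 2448.7316 kJ/m²/yr

2448.7 kJ/m²/yr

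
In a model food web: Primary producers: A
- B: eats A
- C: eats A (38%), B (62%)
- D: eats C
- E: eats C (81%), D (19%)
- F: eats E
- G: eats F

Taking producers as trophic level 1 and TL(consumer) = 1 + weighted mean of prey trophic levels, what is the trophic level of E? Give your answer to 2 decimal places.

3.81

B: 1 + 1 = 2
C: 1 + (0.38×1 + 0.62×2) = 2.62
D: 1 + 2.62 = 3.62
E: 1 + (0.81×2.62 + 0.19×3.62) = 3.81
F: 1 + 3.81 = 4.81
G: 1 + 4.81 = 5.81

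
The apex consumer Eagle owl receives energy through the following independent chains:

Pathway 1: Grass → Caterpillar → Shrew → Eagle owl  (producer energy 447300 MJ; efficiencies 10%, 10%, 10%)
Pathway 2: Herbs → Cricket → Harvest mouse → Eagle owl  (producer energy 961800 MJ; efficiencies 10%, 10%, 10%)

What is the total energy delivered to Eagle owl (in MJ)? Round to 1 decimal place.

1409.1 MJ

Pathway 1: 447300 × 0.1 × 0.1 × 0.1 = 447.3 MJ
Pathway 2: 961800 × 0.1 × 0.1 × 0.1 = 961.8 MJ
Total at Eagle owl: 447.3 + 961.8 = 1409.1 MJ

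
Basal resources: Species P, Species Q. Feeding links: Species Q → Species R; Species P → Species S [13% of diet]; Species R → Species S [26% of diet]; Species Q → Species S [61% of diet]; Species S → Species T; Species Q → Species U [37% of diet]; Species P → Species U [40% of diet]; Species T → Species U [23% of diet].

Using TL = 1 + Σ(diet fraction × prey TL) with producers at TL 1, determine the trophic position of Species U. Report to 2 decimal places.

2.52

Species R: 1 + 1 = 2
Species S: 1 + (0.13×1 + 0.26×2 + 0.61×1) = 2.26
Species T: 1 + 2.26 = 3.26
Species U: 1 + (0.37×1 + 0.4×1 + 0.23×3.26) = 2.5198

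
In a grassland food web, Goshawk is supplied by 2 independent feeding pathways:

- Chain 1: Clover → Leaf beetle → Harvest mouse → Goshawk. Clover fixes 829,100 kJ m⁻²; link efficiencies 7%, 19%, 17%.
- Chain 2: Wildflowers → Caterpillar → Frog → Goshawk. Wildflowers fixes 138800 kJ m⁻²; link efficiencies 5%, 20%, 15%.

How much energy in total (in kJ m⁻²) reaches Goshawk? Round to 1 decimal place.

2082.8 kJ m⁻²

Chain 1: 829100 × 0.07 × 0.19 × 0.17 = 1874.5951 kJ m⁻²
Chain 2: 138800 × 0.05 × 0.2 × 0.15 = 208.2 kJ m⁻²
Total at Goshawk: 1874.5951 + 208.2 = 2082.7951 kJ m⁻²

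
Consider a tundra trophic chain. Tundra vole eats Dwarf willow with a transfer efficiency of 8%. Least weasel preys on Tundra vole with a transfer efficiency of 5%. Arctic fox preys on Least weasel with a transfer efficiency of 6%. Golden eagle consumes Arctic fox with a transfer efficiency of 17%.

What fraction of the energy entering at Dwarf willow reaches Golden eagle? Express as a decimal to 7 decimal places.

0.0000408

Product of link efficiencies: 0.08 × 0.05 × 0.06 × 0.17 = 0.0000408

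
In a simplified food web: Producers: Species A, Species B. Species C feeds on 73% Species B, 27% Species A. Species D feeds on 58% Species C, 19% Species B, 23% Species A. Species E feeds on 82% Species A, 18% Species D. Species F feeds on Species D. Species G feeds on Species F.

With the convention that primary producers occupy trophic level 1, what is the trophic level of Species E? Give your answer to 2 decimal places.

Species C: 1 + (0.73×1 + 0.27×1) = 2
Species D: 1 + (0.58×2 + 0.19×1 + 0.23×1) = 2.58
Species E: 1 + (0.82×1 + 0.18×2.58) = 2.2844
Species F: 1 + 2.58 = 3.58
Species G: 1 + 3.58 = 4.58

2.28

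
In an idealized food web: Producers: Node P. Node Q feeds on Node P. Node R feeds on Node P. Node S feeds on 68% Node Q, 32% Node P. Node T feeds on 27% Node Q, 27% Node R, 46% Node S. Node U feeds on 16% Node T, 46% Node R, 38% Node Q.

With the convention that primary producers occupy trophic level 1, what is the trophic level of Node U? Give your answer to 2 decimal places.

3.21

Node Q: 1 + 1 = 2
Node R: 1 + 1 = 2
Node S: 1 + (0.68×2 + 0.32×1) = 2.68
Node T: 1 + (0.27×2 + 0.27×2 + 0.46×2.68) = 3.3128
Node U: 1 + (0.16×3.3128 + 0.46×2 + 0.38×2) = 3.210048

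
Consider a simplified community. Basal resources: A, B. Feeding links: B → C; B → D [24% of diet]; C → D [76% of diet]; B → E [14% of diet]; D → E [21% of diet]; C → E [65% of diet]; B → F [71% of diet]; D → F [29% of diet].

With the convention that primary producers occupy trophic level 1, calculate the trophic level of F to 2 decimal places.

2.51

C: 1 + 1 = 2
D: 1 + (0.24×1 + 0.76×2) = 2.76
E: 1 + (0.14×1 + 0.21×2.76 + 0.65×2) = 3.0196
F: 1 + (0.71×1 + 0.29×2.76) = 2.5104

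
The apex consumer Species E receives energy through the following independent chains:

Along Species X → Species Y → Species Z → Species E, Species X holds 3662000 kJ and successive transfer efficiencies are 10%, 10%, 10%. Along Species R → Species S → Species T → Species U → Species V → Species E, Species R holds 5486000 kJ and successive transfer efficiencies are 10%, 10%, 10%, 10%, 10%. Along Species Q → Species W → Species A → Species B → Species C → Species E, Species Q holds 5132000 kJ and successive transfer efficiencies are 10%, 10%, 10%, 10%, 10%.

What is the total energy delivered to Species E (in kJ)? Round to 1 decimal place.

Via Species X: 3662000 × 0.1 × 0.1 × 0.1 = 3662 kJ
Via Species R: 5486000 × 0.1 × 0.1 × 0.1 × 0.1 × 0.1 = 54.86 kJ
Via Species Q: 5132000 × 0.1 × 0.1 × 0.1 × 0.1 × 0.1 = 51.32 kJ
Total at Species E: 3662 + 54.86 + 51.32 = 3768.18 kJ

3768.2 kJ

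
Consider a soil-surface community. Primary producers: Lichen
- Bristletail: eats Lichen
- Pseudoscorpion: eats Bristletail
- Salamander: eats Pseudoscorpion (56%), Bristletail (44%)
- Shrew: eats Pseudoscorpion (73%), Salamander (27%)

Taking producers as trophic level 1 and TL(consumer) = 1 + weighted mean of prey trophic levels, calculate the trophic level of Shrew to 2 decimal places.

Bristletail: 1 + 1 = 2
Pseudoscorpion: 1 + 2 = 3
Salamander: 1 + (0.56×3 + 0.44×2) = 3.56
Shrew: 1 + (0.73×3 + 0.27×3.56) = 4.1512

4.15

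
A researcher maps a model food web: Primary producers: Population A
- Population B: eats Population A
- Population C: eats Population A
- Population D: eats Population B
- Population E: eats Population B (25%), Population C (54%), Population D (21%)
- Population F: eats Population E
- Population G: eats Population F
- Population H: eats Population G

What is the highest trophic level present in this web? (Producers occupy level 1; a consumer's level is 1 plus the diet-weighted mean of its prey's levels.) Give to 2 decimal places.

Population B: 1 + 1 = 2
Population C: 1 + 1 = 2
Population D: 1 + 2 = 3
Population E: 1 + (0.25×2 + 0.54×2 + 0.21×3) = 3.21
Population F: 1 + 3.21 = 4.21
Population G: 1 + 4.21 = 5.21
Population H: 1 + 5.21 = 6.21

6.21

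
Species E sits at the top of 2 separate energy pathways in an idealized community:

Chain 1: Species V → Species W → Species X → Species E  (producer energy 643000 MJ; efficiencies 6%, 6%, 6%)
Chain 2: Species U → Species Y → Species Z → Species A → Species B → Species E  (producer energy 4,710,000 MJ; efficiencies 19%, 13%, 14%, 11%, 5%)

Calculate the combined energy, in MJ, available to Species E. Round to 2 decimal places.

Chain 1: 643000 × 0.06 × 0.06 × 0.06 = 138.888 MJ
Chain 2: 4710000 × 0.19 × 0.13 × 0.14 × 0.11 × 0.05 = 89.57949 MJ
Total at Species E: 138.888 + 89.57949 = 228.46749 MJ

228.47 MJ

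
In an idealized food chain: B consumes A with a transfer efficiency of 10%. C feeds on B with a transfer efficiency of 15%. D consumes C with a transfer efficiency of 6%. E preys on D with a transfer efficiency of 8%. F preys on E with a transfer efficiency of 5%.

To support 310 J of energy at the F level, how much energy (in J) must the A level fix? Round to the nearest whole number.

86111111 J

Cumulative transfer efficiency: 0.1 × 0.15 × 0.06 × 0.08 × 0.05 = 0.0000036
A energy = 310 / 0.0000036 = 86111111 J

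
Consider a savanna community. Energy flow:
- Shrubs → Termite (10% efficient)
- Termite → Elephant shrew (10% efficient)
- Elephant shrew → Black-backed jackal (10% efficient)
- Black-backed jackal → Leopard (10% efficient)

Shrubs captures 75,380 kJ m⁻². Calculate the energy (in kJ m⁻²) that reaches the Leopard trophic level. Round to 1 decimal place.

Termite: 75380 × 0.1 = 7538 kJ m⁻²
Elephant shrew: 7538 × 0.1 = 753.8 kJ m⁻²
Black-backed jackal: 753.8 × 0.1 = 75.38 kJ m⁻²
Leopard: 75.38 × 0.1 = 7.538 kJ m⁻²

7.5 kJ m⁻²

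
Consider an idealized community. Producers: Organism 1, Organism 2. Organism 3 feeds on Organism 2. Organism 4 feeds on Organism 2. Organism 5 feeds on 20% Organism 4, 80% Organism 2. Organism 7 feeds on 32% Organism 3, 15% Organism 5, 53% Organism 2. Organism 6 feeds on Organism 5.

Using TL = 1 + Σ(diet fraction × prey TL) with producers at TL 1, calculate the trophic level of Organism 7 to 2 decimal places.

Organism 3: 1 + 1 = 2
Organism 4: 1 + 1 = 2
Organism 5: 1 + (0.2×2 + 0.8×1) = 2.2
Organism 6: 1 + 2.2 = 3.2
Organism 7: 1 + (0.32×2 + 0.15×2.2 + 0.53×1) = 2.5

2.50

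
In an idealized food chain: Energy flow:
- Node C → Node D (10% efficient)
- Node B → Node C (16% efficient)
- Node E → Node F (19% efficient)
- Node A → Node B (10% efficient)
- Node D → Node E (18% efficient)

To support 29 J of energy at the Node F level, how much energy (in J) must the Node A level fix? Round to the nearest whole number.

Cumulative transfer efficiency: 0.1 × 0.16 × 0.1 × 0.18 × 0.19 = 0.00005472
Node A energy = 29 / 0.00005472 = 529971 J

529971 J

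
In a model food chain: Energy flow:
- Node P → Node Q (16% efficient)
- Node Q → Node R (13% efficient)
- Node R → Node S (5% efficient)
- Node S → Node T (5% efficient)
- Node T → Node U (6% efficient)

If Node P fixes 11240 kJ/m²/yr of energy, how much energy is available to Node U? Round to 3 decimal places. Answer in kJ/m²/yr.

Node Q: 11240 × 0.16 = 1798.4 kJ/m²/yr
Node R: 1798.4 × 0.13 = 233.792 kJ/m²/yr
Node S: 233.792 × 0.05 = 11.6896 kJ/m²/yr
Node T: 11.6896 × 0.05 = 0.58448 kJ/m²/yr
Node U: 0.58448 × 0.06 = 0.0350688 kJ/m²/yr

0.035 kJ/m²/yr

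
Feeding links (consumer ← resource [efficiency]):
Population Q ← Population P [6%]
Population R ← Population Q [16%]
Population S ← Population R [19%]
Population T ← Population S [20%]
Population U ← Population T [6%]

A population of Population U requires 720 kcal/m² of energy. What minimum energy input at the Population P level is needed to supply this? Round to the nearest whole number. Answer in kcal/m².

Cumulative transfer efficiency: 0.06 × 0.16 × 0.19 × 0.2 × 0.06 = 0.000021888
Population P energy = 720 / 0.000021888 = 32894737 kcal/m²

32894737 kcal/m²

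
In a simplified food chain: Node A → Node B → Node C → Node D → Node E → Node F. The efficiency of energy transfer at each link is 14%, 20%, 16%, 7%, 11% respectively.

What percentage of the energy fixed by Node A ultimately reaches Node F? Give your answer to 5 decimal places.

Product of link efficiencies: 0.14 × 0.2 × 0.16 × 0.07 × 0.11 = 0.000034496
As a percentage: 0.000034496 × 100 = 0.00345%

0.00345%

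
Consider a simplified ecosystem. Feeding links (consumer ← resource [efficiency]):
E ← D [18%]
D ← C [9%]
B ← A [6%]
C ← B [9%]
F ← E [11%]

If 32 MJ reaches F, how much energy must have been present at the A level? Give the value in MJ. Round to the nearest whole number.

Cumulative transfer efficiency: 0.06 × 0.09 × 0.09 × 0.18 × 0.11 = 0.0000096228
A energy = 32 / 0.0000096228 = 3325435 MJ

3325435 MJ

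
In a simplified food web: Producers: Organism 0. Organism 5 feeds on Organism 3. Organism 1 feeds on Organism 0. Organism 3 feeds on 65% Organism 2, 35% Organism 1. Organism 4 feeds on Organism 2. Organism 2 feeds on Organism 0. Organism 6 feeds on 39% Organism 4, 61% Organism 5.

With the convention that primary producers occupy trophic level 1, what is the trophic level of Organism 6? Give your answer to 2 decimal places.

4.61

Organism 1: 1 + 1 = 2
Organism 2: 1 + 1 = 2
Organism 3: 1 + (0.65×2 + 0.35×2) = 3
Organism 4: 1 + 2 = 3
Organism 5: 1 + 3 = 4
Organism 6: 1 + (0.39×3 + 0.61×4) = 4.61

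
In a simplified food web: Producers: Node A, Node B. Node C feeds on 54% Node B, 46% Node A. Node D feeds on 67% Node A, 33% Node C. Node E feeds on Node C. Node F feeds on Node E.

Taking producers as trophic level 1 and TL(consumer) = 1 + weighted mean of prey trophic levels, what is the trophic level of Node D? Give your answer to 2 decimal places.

2.33

Node C: 1 + (0.54×1 + 0.46×1) = 2
Node D: 1 + (0.67×1 + 0.33×2) = 2.33
Node E: 1 + 2 = 3
Node F: 1 + 3 = 4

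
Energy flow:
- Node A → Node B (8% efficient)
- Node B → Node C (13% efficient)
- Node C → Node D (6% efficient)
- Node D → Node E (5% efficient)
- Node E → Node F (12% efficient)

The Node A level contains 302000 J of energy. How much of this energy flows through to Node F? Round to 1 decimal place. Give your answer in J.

Node B: 302000 × 0.08 = 24160 J
Node C: 24160 × 0.13 = 3140.8 J
Node D: 3140.8 × 0.06 = 188.448 J
Node E: 188.448 × 0.05 = 9.4224 J
Node F: 9.4224 × 0.12 = 1.130688 J

1.1 J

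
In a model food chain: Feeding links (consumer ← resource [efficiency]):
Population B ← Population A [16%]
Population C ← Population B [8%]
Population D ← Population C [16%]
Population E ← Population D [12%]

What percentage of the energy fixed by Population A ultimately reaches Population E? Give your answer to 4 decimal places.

0.0246%

Product of link efficiencies: 0.16 × 0.08 × 0.16 × 0.12 = 0.00024576
As a percentage: 0.00024576 × 100 = 0.0246%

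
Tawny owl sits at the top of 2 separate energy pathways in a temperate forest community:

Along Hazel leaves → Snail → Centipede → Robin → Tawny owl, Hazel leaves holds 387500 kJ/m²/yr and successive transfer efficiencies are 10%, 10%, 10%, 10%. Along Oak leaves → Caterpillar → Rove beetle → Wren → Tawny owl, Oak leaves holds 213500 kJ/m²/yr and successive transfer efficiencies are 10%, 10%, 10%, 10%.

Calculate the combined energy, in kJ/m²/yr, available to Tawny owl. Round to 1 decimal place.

60.1 kJ/m²/yr

Via Hazel leaves: 387500 × 0.1 × 0.1 × 0.1 × 0.1 = 38.75 kJ/m²/yr
Via Oak leaves: 213500 × 0.1 × 0.1 × 0.1 × 0.1 = 21.35 kJ/m²/yr
Total at Tawny owl: 38.75 + 21.35 = 60.1 kJ/m²/yr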